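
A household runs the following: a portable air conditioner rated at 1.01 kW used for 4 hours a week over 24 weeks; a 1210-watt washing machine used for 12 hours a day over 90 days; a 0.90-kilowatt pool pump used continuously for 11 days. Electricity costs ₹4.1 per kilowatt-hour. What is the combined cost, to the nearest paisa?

portable air conditioner: Runtime = 4 h/week × 24 weeks = 96 h
portable air conditioner: 1.01 kW × 96 h = 96.96 kWh
washing machine: Runtime = 12 h/day × 90 days = 1080 h
washing machine: 1.21 kW × 1080 h = 1306.8 kWh
pool pump: Runtime = 24 h × 11 = 264 h
pool pump: 0.9 kW × 264 h = 237.6 kWh
Total energy = 1641.36 kWh
Cost = 1641.36 × ₹4.1 = ₹6729.58

₹6729.58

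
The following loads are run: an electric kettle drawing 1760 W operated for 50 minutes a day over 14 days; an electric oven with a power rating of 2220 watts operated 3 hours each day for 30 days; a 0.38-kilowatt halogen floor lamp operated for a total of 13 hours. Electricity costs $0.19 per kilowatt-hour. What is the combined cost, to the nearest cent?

$42.80

electric kettle: Runtime = 50 min × 14 = 700 min = 11.666666… h
electric kettle: 1.76 kW × 11.666666… h = 20.533333… kWh
electric oven: Runtime = 3 h/day × 30 days = 90 h
electric oven: 2.22 kW × 90 h = 199.8 kWh
halogen floor lamp: 0.38 kW × 13 h = 4.94 kWh
Total energy = 225.273333… kWh
Cost = 225.273333… × $0.19 = $42.80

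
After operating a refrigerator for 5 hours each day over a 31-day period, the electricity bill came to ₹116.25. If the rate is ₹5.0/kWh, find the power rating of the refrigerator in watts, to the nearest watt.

Energy = ₹116.25 ÷ ₹5.0/kWh = 23.25 kWh
Runtime = 5 h/day × 31 days = 155 h
Power = 23.25 kWh ÷ 155 h = 0.15 kW = 150 W

150 W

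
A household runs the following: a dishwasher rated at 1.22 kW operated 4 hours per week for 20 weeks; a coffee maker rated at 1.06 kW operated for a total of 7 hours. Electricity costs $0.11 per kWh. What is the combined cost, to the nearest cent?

$11.55

dishwasher: Runtime = 4 h/week × 20 weeks = 80 h
dishwasher: 1.22 kW × 80 h = 97.6 kWh
coffee maker: 1.06 kW × 7 h = 7.42 kWh
Total energy = 105.02 kWh
Cost = 105.02 × $0.11 = $11.55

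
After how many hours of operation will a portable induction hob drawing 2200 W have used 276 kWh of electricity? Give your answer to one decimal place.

Hours = 276 kWh ÷ 2.2 kW = 125.5 h

125.5 h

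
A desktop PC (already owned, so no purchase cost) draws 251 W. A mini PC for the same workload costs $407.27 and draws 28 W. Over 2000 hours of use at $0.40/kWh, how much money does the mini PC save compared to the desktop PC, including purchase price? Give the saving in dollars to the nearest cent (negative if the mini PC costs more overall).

desktop PC: $0.00 + (251/1000) kW × 2000 h × $0.40 = $0.00 + $200.8 = $200.8
mini PC: $407.27 + (28/1000) kW × 2000 h × $0.40 = $407.27 + $22.4 = $429.67
Saving = $200.8 − $429.67 = −$228.87

-$228.87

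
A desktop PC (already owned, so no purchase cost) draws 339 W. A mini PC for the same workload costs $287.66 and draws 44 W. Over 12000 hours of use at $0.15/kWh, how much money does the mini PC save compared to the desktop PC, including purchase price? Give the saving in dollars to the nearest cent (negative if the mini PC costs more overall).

$243.34

desktop PC: $0.00 + (339/1000) kW × 12000 h × $0.15 = $0.00 + $610.2 = $610.2
mini PC: $287.66 + (44/1000) kW × 12000 h × $0.15 = $287.66 + $79.2 = $366.86
Saving = $610.2 − $366.86 = $243.34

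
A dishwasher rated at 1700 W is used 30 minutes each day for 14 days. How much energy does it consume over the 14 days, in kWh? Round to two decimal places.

11.90 kWh

Runtime = 30 min × 14 = 420 min = 7 h
Energy = 1.7 kW × 7 h = 11.9 kWh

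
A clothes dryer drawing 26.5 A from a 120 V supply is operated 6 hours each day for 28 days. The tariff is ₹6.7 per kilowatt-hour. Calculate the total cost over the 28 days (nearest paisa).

Power = 26.5 A × 120 V = 3180 W = 3.18 kW
Runtime = 6 h/day × 28 days = 168 h
Energy = 3.18 kW × 168 h = 534.24 kWh
Cost = 534.24 kWh × ₹6.7/kWh = ₹3579.41

₹3579.41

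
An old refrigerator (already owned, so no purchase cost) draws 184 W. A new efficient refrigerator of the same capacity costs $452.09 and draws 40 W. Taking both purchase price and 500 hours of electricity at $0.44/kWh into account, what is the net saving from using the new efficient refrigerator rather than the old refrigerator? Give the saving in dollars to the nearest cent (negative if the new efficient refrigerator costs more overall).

-$420.41

old refrigerator: $0.00 + (184/1000) kW × 500 h × $0.44 = $0.00 + $40.48 = $40.48
new efficient refrigerator: $452.09 + (40/1000) kW × 500 h × $0.44 = $452.09 + $8.8 = $460.89
Saving = $40.48 − $460.89 = −$420.41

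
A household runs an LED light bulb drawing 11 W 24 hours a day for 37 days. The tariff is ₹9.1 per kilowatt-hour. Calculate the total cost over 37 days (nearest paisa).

₹88.89

Runtime = 24 h × 37 = 888 h
Energy = 0.011 kW × 888 h = 9.768 kWh
Cost = 9.768 kWh × ₹9.1/kWh = ₹88.89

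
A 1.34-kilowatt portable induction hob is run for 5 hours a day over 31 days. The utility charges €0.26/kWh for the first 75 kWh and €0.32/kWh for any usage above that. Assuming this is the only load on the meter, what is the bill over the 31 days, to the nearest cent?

€61.96

Runtime = 5 h/day × 31 days = 155 h
Energy = 1.34 kW × 155 h = 207.7 kWh
Tier 1 (0–75 kWh): 75 × €0.26 = €19.5
Above 75 kWh: 132.7 × €0.32 = €42.464
Bill = €61.96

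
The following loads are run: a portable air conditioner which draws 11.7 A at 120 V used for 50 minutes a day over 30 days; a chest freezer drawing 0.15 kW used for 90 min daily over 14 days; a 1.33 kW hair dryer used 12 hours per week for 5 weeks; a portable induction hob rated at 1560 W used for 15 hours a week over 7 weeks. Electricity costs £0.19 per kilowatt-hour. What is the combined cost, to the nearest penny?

£53.55

portable air conditioner: Power = 11.7 A × 120 V = 1404 W = 1.404 kW
portable air conditioner: Runtime = 50 min × 30 = 1500 min = 25 h
portable air conditioner: 1.404 kW × 25 h = 35.1 kWh
chest freezer: Runtime = 90 min × 14 = 1260 min = 21 h
chest freezer: 0.15 kW × 21 h = 3.15 kWh
hair dryer: Runtime = 12 h/week × 5 weeks = 60 h
hair dryer: 1.33 kW × 60 h = 79.8 kWh
portable induction hob: Runtime = 15 h/week × 7 weeks = 105 h
portable induction hob: 1.56 kW × 105 h = 163.8 kWh
Total energy = 281.85 kWh
Cost = 281.85 × £0.19 = £53.55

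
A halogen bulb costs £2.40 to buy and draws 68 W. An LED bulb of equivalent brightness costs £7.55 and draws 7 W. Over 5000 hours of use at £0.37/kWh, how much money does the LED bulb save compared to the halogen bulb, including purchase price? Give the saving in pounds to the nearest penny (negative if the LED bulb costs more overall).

£107.70

halogen bulb: £2.40 + (68/1000) kW × 5000 h × £0.37 = £2.40 + £125.8 = £128.2
LED bulb: £7.55 + (7/1000) kW × 5000 h × £0.37 = £7.55 + £12.95 = £20.5
Saving = £128.2 − £20.5 = £107.7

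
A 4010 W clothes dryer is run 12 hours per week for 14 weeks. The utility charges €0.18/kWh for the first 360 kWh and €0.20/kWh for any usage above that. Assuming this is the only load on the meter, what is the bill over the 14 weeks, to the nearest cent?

€127.54

Runtime = 12 h/week × 14 weeks = 168 h
Energy = 4.01 kW × 168 h = 673.68 kWh
Tier 1 (0–360 kWh): 360 × €0.18 = €64.8
Above 360 kWh: 313.68 × €0.20 = €62.736
Bill = €127.54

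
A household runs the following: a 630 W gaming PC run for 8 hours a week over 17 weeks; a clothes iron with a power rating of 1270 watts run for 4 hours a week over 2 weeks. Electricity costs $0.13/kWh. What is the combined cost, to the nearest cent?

gaming PC: Runtime = 8 h/week × 17 weeks = 136 h
gaming PC: 0.63 kW × 136 h = 85.68 kWh
clothes iron: Runtime = 4 h/week × 2 weeks = 8 h
clothes iron: 1.27 kW × 8 h = 10.16 kWh
Total energy = 95.84 kWh
Cost = 95.84 × $0.13 = $12.46

$12.46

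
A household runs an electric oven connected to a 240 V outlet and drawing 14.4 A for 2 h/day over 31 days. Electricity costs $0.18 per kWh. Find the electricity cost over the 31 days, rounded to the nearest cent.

$38.57

Power = 14.4 A × 240 V = 3456 W = 3.456 kW
Runtime = 2 h/day × 31 days = 62 h
Energy = 3.456 kW × 62 h = 214.272 kWh
Cost = 214.272 kWh × $0.18/kWh = $38.57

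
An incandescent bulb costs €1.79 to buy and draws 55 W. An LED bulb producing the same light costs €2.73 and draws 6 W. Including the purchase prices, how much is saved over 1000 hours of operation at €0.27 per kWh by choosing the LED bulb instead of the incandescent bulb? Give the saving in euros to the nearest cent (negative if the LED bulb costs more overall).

€12.29

incandescent bulb: €1.79 + (55/1000) kW × 1000 h × €0.27 = €1.79 + €14.85 = €16.64
LED bulb: €2.73 + (6/1000) kW × 1000 h × €0.27 = €2.73 + €1.62 = €4.35
Saving = €16.64 − €4.35 = €12.29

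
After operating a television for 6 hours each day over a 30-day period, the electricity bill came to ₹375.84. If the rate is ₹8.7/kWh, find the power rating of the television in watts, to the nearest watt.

Energy = ₹375.84 ÷ ₹8.7/kWh = 43.2 kWh
Runtime = 6 h/day × 30 days = 180 h
Power = 43.2 kWh ÷ 180 h = 0.24 kW = 240 W

240 W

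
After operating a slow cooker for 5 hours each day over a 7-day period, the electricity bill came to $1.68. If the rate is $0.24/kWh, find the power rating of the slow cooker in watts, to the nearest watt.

Energy = $1.68 ÷ $0.24/kWh = 7 kWh
Runtime = 5 h/day × 7 days = 35 h
Power = 7 kWh ÷ 35 h = 0.2 kW = 200 W

200 W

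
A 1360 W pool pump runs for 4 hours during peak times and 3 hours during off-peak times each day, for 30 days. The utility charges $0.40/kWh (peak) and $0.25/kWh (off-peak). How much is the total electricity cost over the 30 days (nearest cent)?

$95.88

Peak energy = 1.36 kW × 4 h × 30 = 163.2 kWh
Off-peak energy = 1.36 kW × 3 h × 30 = 122.4 kWh
Cost = 163.2 × $0.40 + 122.4 × $0.25 = $65.28 + $30.6 = $95.88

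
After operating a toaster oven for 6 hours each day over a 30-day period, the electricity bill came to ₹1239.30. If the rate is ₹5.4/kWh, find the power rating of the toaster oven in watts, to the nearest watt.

Energy = ₹1239.30 ÷ ₹5.4/kWh = 229.5 kWh
Runtime = 6 h/day × 30 days = 180 h
Power = 229.5 kWh ÷ 180 h = 1.275 kW = 1275 W

1275 W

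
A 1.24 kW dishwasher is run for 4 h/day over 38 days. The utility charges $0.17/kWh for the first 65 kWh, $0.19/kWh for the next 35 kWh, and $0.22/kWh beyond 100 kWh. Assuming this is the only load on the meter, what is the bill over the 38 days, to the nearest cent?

$37.17

Runtime = 4 h/day × 38 days = 152 h
Energy = 1.24 kW × 152 h = 188.48 kWh
Tier 1 (0–65 kWh): 65 × $0.17 = $11.05
Tier 2 (65–100 kWh): 35 × $0.19 = $6.65
Above 100 kWh: 88.48 × $0.22 = $19.4656
Bill = $37.17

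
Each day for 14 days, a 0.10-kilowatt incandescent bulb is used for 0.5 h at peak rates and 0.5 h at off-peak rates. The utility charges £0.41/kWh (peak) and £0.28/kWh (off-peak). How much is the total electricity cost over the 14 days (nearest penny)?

£0.48

Peak energy = 0.1 kW × 0.5 h × 14 = 0.7 kWh
Off-peak energy = 0.1 kW × 0.5 h × 14 = 0.7 kWh
Cost = 0.7 × £0.41 + 0.7 × £0.28 = £0.287 + £0.196 = £0.48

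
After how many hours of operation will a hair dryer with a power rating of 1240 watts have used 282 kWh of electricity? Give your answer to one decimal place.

Hours = 282 kWh ÷ 1.24 kW = 227.4 h

227.4 h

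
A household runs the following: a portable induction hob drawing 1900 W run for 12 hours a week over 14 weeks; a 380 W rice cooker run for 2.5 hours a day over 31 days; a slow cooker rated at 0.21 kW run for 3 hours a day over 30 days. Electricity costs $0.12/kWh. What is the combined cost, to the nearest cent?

portable induction hob: Runtime = 12 h/week × 14 weeks = 168 h
portable induction hob: 1.9 kW × 168 h = 319.2 kWh
rice cooker: Runtime = 2.5 h/day × 31 days = 77.5 h
rice cooker: 0.38 kW × 77.5 h = 29.45 kWh
slow cooker: Runtime = 3 h/day × 30 days = 90 h
slow cooker: 0.21 kW × 90 h = 18.9 kWh
Total energy = 367.55 kWh
Cost = 367.55 × $0.12 = $44.11

$44.11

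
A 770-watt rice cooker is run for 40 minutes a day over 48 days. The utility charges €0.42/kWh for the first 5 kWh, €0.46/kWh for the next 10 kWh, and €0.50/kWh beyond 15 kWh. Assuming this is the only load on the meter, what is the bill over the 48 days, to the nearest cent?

€11.52

Runtime = 40 min × 48 = 1920 min = 32 h
Energy = 0.77 kW × 32 h = 24.64 kWh
Tier 1 (0–5 kWh): 5 × €0.42 = €2.1
Tier 2 (5–15 kWh): 10 × €0.46 = €4.6
Above 15 kWh: 9.64 × €0.50 = €4.82
Bill = €11.52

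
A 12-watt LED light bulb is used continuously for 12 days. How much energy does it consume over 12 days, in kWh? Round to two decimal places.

3.46 kWh

Runtime = 24 h × 12 = 288 h
Energy = 0.012 kW × 288 h = 3.456 kWh ≈ 3.46 kWh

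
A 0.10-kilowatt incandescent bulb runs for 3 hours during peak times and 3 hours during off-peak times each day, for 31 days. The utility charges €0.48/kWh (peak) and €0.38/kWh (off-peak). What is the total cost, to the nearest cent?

€8.00

Peak energy = 0.1 kW × 3 h × 31 = 9.3 kWh
Off-peak energy = 0.1 kW × 3 h × 31 = 9.3 kWh
Cost = 9.3 × €0.48 + 9.3 × €0.38 = €4.464 + €3.534 = €8.00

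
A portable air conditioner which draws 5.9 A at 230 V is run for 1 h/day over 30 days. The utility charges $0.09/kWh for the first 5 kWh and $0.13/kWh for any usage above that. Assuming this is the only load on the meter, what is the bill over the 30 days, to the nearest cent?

Power = 5.9 A × 230 V = 1357 W = 1.357 kW
Runtime = 1 h/day × 30 days = 30 h
Energy = 1.357 kW × 30 h = 40.71 kWh
Tier 1 (0–5 kWh): 5 × $0.09 = $0.45
Above 5 kWh: 35.71 × $0.13 = $4.6423
Bill = $5.09

$5.09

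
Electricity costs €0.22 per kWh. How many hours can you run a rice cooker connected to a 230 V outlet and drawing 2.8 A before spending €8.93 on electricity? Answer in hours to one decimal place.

Power = 2.8 A × 230 V = 644 W = 0.644 kW
Energy available = €8.93 ÷ €0.22/kWh = 40.5909 kWh
Hours = 40.5909 kWh ÷ 0.644 kW = 63.0 h

63.0 h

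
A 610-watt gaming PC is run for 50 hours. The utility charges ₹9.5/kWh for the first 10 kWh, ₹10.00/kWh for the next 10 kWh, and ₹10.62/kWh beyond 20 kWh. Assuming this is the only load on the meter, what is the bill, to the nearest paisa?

₹306.51

Energy = 0.61 kW × 50 h = 30.5 kWh
Tier 1 (0–10 kWh): 10 × ₹9.5 = ₹95
Tier 2 (10–20 kWh): 10 × ₹10.00 = ₹100
Above 20 kWh: 10.5 × ₹10.62 = ₹111.51
Bill = ₹306.51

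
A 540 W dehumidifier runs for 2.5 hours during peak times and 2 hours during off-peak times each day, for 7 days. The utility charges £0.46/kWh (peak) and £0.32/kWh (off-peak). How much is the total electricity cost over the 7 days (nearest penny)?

£6.77

Peak energy = 0.54 kW × 2.5 h × 7 = 9.45 kWh
Off-peak energy = 0.54 kW × 2 h × 7 = 7.56 kWh
Cost = 9.45 × £0.46 + 7.56 × £0.32 = £4.347 + £2.4192 = £6.77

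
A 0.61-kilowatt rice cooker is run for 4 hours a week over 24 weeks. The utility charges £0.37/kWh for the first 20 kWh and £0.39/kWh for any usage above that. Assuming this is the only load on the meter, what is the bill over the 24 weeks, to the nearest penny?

Runtime = 4 h/week × 24 weeks = 96 h
Energy = 0.61 kW × 96 h = 58.56 kWh
Tier 1 (0–20 kWh): 20 × £0.37 = £7.4
Above 20 kWh: 38.56 × £0.39 = £15.0384
Bill = £22.44

£22.44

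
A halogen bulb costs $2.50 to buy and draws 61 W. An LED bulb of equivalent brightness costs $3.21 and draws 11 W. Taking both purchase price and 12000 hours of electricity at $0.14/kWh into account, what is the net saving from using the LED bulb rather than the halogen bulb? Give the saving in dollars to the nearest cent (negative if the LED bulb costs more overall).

$83.29

halogen bulb: $2.50 + (61/1000) kW × 12000 h × $0.14 = $2.50 + $102.48 = $104.98
LED bulb: $3.21 + (11/1000) kW × 12000 h × $0.14 = $3.21 + $18.48 = $21.69
Saving = $104.98 − $21.69 = $83.29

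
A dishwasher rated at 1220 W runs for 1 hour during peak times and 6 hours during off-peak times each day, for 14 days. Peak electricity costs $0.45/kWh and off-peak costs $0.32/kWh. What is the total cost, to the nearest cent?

Peak energy = 1.22 kW × 1 h × 14 = 17.08 kWh
Off-peak energy = 1.22 kW × 6 h × 14 = 102.48 kWh
Cost = 17.08 × $0.45 + 102.48 × $0.32 = $7.686 + $32.7936 = $40.48

$40.48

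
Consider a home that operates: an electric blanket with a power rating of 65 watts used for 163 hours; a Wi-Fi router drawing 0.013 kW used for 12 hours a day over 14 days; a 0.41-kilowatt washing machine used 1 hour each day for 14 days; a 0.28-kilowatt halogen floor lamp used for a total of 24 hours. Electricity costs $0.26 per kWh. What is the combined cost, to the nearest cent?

electric blanket: 0.065 kW × 163 h = 10.595 kWh
Wi-Fi router: Runtime = 12 h/day × 14 days = 168 h
Wi-Fi router: 0.013 kW × 168 h = 2.184 kWh
washing machine: Runtime = 1 h/day × 14 days = 14 h
washing machine: 0.41 kW × 14 h = 5.74 kWh
halogen floor lamp: 0.28 kW × 24 h = 6.72 kWh
Total energy = 25.239 kWh
Cost = 25.239 × $0.26 = $6.56

$6.56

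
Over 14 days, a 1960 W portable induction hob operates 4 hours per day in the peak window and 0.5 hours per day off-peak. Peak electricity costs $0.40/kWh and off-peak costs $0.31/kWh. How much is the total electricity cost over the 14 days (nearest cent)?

$48.16

Peak energy = 1.96 kW × 4 h × 14 = 109.76 kWh
Off-peak energy = 1.96 kW × 0.5 h × 14 = 13.72 kWh
Cost = 109.76 × $0.40 + 13.72 × $0.31 = $43.904 + $4.2532 = $48.16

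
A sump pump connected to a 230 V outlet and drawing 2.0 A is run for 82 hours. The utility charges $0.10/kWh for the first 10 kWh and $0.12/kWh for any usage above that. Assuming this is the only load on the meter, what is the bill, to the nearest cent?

$4.33

Power = 2.0 A × 230 V = 460 W = 0.46 kW
Energy = 0.46 kW × 82 h = 37.72 kWh
Tier 1 (0–10 kWh): 10 × $0.10 = $1
Above 10 kWh: 27.72 × $0.12 = $3.3264
Bill = $4.33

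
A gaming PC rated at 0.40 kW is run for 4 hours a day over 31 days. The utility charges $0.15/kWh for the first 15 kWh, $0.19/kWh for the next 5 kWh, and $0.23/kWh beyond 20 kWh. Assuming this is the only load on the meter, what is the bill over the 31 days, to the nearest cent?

$10.01

Runtime = 4 h/day × 31 days = 124 h
Energy = 0.4 kW × 124 h = 49.6 kWh
Tier 1 (0–15 kWh): 15 × $0.15 = $2.25
Tier 2 (15–20 kWh): 5 × $0.19 = $0.95
Above 20 kWh: 29.6 × $0.23 = $6.808
Bill = $10.01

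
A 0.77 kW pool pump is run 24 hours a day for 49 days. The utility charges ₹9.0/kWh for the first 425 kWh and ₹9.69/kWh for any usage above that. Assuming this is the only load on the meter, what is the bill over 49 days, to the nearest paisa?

₹8481.24

Runtime = 24 h × 49 = 1176 h
Energy = 0.77 kW × 1176 h = 905.52 kWh
Tier 1 (0–425 kWh): 425 × ₹9.0 = ₹3825
Above 425 kWh: 480.52 × ₹9.69 = ₹4656.2388
Bill = ₹8481.24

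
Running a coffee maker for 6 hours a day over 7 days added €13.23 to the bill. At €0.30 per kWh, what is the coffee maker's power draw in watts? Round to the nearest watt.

1050 W

Energy = €13.23 ÷ €0.30/kWh = 44.1 kWh
Runtime = 6 h/day × 7 days = 42 h
Power = 44.1 kWh ÷ 42 h = 1.05 kW = 1050 W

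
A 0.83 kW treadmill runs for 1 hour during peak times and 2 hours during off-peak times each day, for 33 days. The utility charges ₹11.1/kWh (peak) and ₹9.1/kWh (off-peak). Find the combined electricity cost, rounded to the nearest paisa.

₹802.53

Peak energy = 0.83 kW × 1 h × 33 = 27.39 kWh
Off-peak energy = 0.83 kW × 2 h × 33 = 54.78 kWh
Cost = 27.39 × ₹11.1 + 54.78 × ₹9.1 = ₹304.029 + ₹498.498 = ₹802.53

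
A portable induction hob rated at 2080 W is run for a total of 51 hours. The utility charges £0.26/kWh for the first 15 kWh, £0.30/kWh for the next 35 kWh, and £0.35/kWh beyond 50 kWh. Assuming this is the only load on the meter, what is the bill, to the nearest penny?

Energy = 2.08 kW × 51 h = 106.08 kWh
Tier 1 (0–15 kWh): 15 × £0.26 = £3.9
Tier 2 (15–50 kWh): 35 × £0.30 = £10.5
Above 50 kWh: 56.08 × £0.35 = £19.628
Bill = £34.03

£34.03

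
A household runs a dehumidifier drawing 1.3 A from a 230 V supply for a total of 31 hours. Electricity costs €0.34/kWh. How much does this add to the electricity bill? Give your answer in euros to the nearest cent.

€3.15

Power = 1.3 A × 230 V = 299 W = 0.299 kW
Energy = 0.299 kW × 31 h = 9.269 kWh
Cost = 9.269 kWh × €0.34/kWh = €3.15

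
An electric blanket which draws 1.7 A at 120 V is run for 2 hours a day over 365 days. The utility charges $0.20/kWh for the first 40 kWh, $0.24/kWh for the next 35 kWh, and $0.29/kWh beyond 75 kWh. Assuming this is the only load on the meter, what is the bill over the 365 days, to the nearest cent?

$37.84

Power = 1.7 A × 120 V = 204 W = 0.204 kW
Runtime = 2 h/day × 365 days = 730 h
Energy = 0.204 kW × 730 h = 148.92 kWh
Tier 1 (0–40 kWh): 40 × $0.20 = $8
Tier 2 (40–75 kWh): 35 × $0.24 = $8.4
Above 75 kWh: 73.92 × $0.29 = $21.4368
Bill = $37.84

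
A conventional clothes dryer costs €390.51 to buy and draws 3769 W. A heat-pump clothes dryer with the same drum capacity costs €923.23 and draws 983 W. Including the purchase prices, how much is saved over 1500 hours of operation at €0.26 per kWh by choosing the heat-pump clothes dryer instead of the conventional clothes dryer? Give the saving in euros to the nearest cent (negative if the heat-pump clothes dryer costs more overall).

€553.82

conventional clothes dryer: €390.51 + (3769/1000) kW × 1500 h × €0.26 = €390.51 + €1469.91 = €1860.42
heat-pump clothes dryer: €923.23 + (983/1000) kW × 1500 h × €0.26 = €923.23 + €383.37 = €1306.6
Saving = €1860.42 − €1306.6 = €553.82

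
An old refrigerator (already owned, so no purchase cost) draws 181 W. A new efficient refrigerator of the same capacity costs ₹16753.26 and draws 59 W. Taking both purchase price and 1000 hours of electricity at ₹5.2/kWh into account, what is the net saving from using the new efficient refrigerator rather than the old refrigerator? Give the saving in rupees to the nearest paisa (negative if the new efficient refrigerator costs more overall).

-₹16118.86

old refrigerator: ₹0.00 + (181/1000) kW × 1000 h × ₹5.2 = ₹0.00 + ₹941.2 = ₹941.2
new efficient refrigerator: ₹16753.26 + (59/1000) kW × 1000 h × ₹5.2 = ₹16753.26 + ₹306.8 = ₹17060.06
Saving = ₹941.2 − ₹17060.06 = −₹16118.86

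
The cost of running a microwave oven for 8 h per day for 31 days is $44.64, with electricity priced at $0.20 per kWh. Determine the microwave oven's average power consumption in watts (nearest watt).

900 W

Energy = $44.64 ÷ $0.20/kWh = 223.2 kWh
Runtime = 8 h/day × 31 days = 248 h
Power = 223.2 kWh ÷ 248 h = 0.9 kW = 900 W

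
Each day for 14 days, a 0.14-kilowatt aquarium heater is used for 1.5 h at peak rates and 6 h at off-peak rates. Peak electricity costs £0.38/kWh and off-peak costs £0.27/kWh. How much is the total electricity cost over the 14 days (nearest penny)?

Peak energy = 0.14 kW × 1.5 h × 14 = 2.94 kWh
Off-peak energy = 0.14 kW × 6 h × 14 = 11.76 kWh
Cost = 2.94 × £0.38 + 11.76 × £0.27 = £1.1172 + £3.1752 = £4.29

£4.29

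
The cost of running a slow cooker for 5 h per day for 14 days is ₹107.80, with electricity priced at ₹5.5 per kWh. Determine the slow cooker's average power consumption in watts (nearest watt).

280 W

Energy = ₹107.80 ÷ ₹5.5/kWh = 19.6 kWh
Runtime = 5 h/day × 14 days = 70 h
Power = 19.6 kWh ÷ 70 h = 0.28 kW = 280 W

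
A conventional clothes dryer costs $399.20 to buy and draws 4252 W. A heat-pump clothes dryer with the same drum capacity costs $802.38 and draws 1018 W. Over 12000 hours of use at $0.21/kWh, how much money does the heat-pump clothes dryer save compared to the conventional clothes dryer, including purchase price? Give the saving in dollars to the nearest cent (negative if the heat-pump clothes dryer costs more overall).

$7746.50

conventional clothes dryer: $399.20 + (4252/1000) kW × 12000 h × $0.21 = $399.20 + $10715.04 = $11114.24
heat-pump clothes dryer: $802.38 + (1018/1000) kW × 12000 h × $0.21 = $802.38 + $2565.36 = $3367.74
Saving = $11114.24 − $3367.74 = $7746.5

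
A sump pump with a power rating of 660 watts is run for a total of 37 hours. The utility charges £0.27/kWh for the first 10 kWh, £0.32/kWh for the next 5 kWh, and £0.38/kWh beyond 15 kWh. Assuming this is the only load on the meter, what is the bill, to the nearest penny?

Energy = 0.66 kW × 37 h = 24.42 kWh
Tier 1 (0–10 kWh): 10 × £0.27 = £2.7
Tier 2 (10–15 kWh): 5 × £0.32 = £1.6
Above 15 kWh: 9.42 × £0.38 = £3.5796
Bill = £7.88

£7.88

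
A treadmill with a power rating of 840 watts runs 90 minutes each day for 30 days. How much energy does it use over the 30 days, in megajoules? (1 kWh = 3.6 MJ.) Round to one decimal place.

136.1 MJ

Runtime = 90 min × 30 = 2700 min = 45 h
Energy = 0.84 kW × 45 h = 37.8 kWh
= 37.8 × 3.6 MJ = 136.1 MJ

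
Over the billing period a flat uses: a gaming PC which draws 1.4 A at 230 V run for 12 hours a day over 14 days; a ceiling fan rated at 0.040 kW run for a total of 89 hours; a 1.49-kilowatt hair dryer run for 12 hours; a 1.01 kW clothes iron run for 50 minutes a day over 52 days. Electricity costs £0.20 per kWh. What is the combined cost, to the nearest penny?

£23.86

gaming PC: Power = 1.4 A × 230 V = 322 W = 0.322 kW
gaming PC: Runtime = 12 h/day × 14 days = 168 h
gaming PC: 0.322 kW × 168 h = 54.096 kWh
ceiling fan: 0.04 kW × 89 h = 3.56 kWh
hair dryer: 1.49 kW × 12 h = 17.88 kWh
clothes iron: Runtime = 50 min × 52 = 2600 min = 43.333333… h
clothes iron: 1.01 kW × 43.333333… h = 43.766666… kWh
Total energy = 119.302666… kWh
Cost = 119.302666… × £0.20 = £23.86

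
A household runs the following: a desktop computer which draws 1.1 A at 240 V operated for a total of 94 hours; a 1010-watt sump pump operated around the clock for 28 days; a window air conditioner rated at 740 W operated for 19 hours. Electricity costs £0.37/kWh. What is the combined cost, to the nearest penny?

desktop computer: Power = 1.1 A × 240 V = 264 W = 0.264 kW
desktop computer: 0.264 kW × 94 h = 24.816 kWh
sump pump: Runtime = 24 h × 28 = 672 h
sump pump: 1.01 kW × 672 h = 678.72 kWh
window air conditioner: 0.74 kW × 19 h = 14.06 kWh
Total energy = 717.596 kWh
Cost = 717.596 × £0.37 = £265.51

£265.51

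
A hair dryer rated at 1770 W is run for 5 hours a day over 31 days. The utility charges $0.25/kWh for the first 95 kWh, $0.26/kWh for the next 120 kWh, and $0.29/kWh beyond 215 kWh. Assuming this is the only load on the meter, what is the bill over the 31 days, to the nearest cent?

Runtime = 5 h/day × 31 days = 155 h
Energy = 1.77 kW × 155 h = 274.35 kWh
Tier 1 (0–95 kWh): 95 × $0.25 = $23.75
Tier 2 (95–215 kWh): 120 × $0.26 = $31.2
Above 215 kWh: 59.35 × $0.29 = $17.2115
Bill = $72.16

$72.16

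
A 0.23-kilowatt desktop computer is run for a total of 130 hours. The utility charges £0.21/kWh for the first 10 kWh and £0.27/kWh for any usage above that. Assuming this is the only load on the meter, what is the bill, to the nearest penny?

£7.47

Energy = 0.23 kW × 130 h = 29.9 kWh
Tier 1 (0–10 kWh): 10 × £0.21 = £2.1
Above 10 kWh: 19.9 × £0.27 = £5.373
Bill = £7.47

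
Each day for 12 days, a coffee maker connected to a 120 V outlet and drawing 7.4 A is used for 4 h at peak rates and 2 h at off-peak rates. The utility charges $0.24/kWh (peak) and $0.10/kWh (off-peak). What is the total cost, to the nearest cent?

Power = 7.4 A × 120 V = 888 W = 0.888 kW
Peak energy = 0.888 kW × 4 h × 12 = 42.624 kWh
Off-peak energy = 0.888 kW × 2 h × 12 = 21.312 kWh
Cost = 42.624 × $0.24 + 21.312 × $0.10 = $10.22976 + $2.1312 = $12.36

$12.36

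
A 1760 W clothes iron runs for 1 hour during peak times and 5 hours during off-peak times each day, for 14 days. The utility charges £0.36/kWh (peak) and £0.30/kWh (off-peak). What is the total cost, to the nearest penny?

Peak energy = 1.76 kW × 1 h × 14 = 24.64 kWh
Off-peak energy = 1.76 kW × 5 h × 14 = 123.2 kWh
Cost = 24.64 × £0.36 + 123.2 × £0.30 = £8.8704 + £36.96 = £45.83

£45.83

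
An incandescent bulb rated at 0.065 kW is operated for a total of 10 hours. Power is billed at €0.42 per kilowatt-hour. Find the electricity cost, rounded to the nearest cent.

Energy = 0.065 kW × 10 h = 0.65 kWh
Cost = 0.65 kWh × €0.42/kWh = €0.27

€0.27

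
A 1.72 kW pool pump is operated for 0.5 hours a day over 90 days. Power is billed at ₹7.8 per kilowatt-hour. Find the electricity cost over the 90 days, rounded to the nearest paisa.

₹603.72

Runtime = 0.5 h/day × 90 days = 45 h
Energy = 1.72 kW × 45 h = 77.4 kWh
Cost = 77.4 kWh × ₹7.8/kWh = ₹603.72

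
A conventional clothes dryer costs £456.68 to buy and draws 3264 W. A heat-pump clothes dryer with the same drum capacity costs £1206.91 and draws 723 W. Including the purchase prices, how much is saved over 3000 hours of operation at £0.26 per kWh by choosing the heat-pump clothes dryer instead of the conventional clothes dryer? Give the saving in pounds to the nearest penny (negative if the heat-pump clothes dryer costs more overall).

£1231.75

conventional clothes dryer: £456.68 + (3264/1000) kW × 3000 h × £0.26 = £456.68 + £2545.92 = £3002.6
heat-pump clothes dryer: £1206.91 + (723/1000) kW × 3000 h × £0.26 = £1206.91 + £563.94 = £1770.85
Saving = £3002.6 − £1770.85 = £1231.75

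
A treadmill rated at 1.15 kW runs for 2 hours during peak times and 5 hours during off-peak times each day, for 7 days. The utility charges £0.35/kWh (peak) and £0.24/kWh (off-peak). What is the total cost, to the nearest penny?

Peak energy = 1.15 kW × 2 h × 7 = 16.1 kWh
Off-peak energy = 1.15 kW × 5 h × 7 = 40.25 kWh
Cost = 16.1 × £0.35 + 40.25 × £0.24 = £5.635 + £9.66 = £15.30

£15.30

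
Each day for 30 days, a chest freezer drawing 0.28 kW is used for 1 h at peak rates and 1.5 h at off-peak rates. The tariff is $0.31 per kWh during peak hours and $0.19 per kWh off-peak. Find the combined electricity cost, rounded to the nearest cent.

$5.00

Peak energy = 0.28 kW × 1 h × 30 = 8.4 kWh
Off-peak energy = 0.28 kW × 1.5 h × 30 = 12.6 kWh
Cost = 8.4 × $0.31 + 12.6 × $0.19 = $2.604 + $2.394 = $5.00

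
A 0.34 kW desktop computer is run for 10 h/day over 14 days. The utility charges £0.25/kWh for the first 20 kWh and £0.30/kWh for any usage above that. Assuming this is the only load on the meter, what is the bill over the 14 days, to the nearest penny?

£13.28

Runtime = 10 h/day × 14 days = 140 h
Energy = 0.34 kW × 140 h = 47.6 kWh
Tier 1 (0–20 kWh): 20 × £0.25 = £5
Above 20 kWh: 27.6 × £0.30 = £8.28
Bill = £13.28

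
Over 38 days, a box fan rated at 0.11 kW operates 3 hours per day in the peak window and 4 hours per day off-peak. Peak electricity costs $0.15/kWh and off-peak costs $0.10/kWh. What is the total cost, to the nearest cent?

Peak energy = 0.11 kW × 3 h × 38 = 12.54 kWh
Off-peak energy = 0.11 kW × 4 h × 38 = 16.72 kWh
Cost = 12.54 × $0.15 + 16.72 × $0.10 = $1.881 + $1.672 = $3.55

$3.55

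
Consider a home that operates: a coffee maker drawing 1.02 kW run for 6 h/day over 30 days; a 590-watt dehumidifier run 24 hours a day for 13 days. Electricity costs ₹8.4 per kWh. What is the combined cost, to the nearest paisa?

₹3088.51

coffee maker: Runtime = 6 h/day × 30 days = 180 h
coffee maker: 1.02 kW × 180 h = 183.6 kWh
dehumidifier: Runtime = 24 h × 13 = 312 h
dehumidifier: 0.59 kW × 312 h = 184.08 kWh
Total energy = 367.68 kWh
Cost = 367.68 × ₹8.4 = ₹3088.51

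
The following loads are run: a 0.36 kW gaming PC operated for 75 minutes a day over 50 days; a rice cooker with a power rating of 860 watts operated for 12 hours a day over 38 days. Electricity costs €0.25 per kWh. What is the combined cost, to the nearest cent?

gaming PC: Runtime = 75 min × 50 = 3750 min = 62.5 h
gaming PC: 0.36 kW × 62.5 h = 22.5 kWh
rice cooker: Runtime = 12 h/day × 38 days = 456 h
rice cooker: 0.86 kW × 456 h = 392.16 kWh
Total energy = 414.66 kWh
Cost = 414.66 × €0.25 = €103.67

€103.67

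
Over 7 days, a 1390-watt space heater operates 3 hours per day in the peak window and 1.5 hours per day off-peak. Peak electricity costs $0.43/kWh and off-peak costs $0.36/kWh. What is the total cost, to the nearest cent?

Peak energy = 1.39 kW × 3 h × 7 = 29.19 kWh
Off-peak energy = 1.39 kW × 1.5 h × 7 = 14.595 kWh
Cost = 29.19 × $0.43 + 14.595 × $0.36 = $12.5517 + $5.2542 = $17.81

$17.81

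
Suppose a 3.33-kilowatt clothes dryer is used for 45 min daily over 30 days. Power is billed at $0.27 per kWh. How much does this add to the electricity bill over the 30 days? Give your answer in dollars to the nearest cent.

Runtime = 45 min × 30 = 1350 min = 22.5 h
Energy = 3.33 kW × 22.5 h = 74.925 kWh
Cost = 74.925 kWh × $0.27/kWh = $20.23

$20.23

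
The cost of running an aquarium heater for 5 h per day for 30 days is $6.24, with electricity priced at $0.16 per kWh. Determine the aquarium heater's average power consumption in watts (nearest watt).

Energy = $6.24 ÷ $0.16/kWh = 39 kWh
Runtime = 5 h/day × 30 days = 150 h
Power = 39 kWh ÷ 150 h = 0.26 kW = 260 W

260 W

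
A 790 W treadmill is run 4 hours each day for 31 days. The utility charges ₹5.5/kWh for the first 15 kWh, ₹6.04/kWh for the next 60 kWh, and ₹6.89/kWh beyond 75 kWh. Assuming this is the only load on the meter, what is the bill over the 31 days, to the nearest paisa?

Runtime = 4 h/day × 31 days = 124 h
Energy = 0.79 kW × 124 h = 97.96 kWh
Tier 1 (0–15 kWh): 15 × ₹5.5 = ₹82.5
Tier 2 (15–75 kWh): 60 × ₹6.04 = ₹362.4
Above 75 kWh: 22.96 × ₹6.89 = ₹158.1944
Bill = ₹603.09

₹603.09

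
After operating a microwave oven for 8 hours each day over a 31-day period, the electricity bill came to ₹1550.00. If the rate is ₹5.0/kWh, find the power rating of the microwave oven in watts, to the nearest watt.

1250 W

Energy = ₹1550.00 ÷ ₹5.0/kWh = 310 kWh
Runtime = 8 h/day × 31 days = 248 h
Power = 310 kWh ÷ 248 h = 1.25 kW = 1250 W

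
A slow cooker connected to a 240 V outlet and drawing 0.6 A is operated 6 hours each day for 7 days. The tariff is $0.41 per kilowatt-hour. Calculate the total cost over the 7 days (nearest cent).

Power = 0.6 A × 240 V = 144 W = 0.144 kW
Runtime = 6 h/day × 7 days = 42 h
Energy = 0.144 kW × 42 h = 6.048 kWh
Cost = 6.048 kWh × $0.41/kWh = $2.48

$2.48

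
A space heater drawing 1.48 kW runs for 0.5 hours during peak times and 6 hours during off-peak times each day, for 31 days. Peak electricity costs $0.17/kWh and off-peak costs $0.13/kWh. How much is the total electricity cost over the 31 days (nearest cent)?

$39.69

Peak energy = 1.48 kW × 0.5 h × 31 = 22.94 kWh
Off-peak energy = 1.48 kW × 6 h × 31 = 275.28 kWh
Cost = 22.94 × $0.17 + 275.28 × $0.13 = $3.8998 + $35.7864 = $39.69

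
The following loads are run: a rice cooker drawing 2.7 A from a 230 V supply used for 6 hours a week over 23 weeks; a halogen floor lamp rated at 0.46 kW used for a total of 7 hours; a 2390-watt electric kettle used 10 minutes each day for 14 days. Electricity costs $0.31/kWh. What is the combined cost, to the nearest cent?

$29.29

rice cooker: Power = 2.7 A × 230 V = 621 W = 0.621 kW
rice cooker: Runtime = 6 h/week × 23 weeks = 138 h
rice cooker: 0.621 kW × 138 h = 85.698 kWh
halogen floor lamp: 0.46 kW × 7 h = 3.22 kWh
electric kettle: Runtime = 10 min × 14 = 140 min = 2.333333… h
electric kettle: 2.39 kW × 2.333333… h = 5.576666… kWh
Total energy = 94.494666… kWh
Cost = 94.494666… × $0.31 = $29.29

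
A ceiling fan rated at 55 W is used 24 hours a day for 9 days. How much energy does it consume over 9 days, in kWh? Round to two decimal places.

11.88 kWh

Runtime = 24 h × 9 = 216 h
Energy = 0.055 kW × 216 h = 11.88 kWh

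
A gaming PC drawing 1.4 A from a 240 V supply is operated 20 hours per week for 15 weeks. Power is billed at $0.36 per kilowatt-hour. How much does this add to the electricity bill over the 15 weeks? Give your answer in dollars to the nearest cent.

Power = 1.4 A × 240 V = 336 W = 0.336 kW
Runtime = 20 h/week × 15 weeks = 300 h
Energy = 0.336 kW × 300 h = 100.8 kWh
Cost = 100.8 kWh × $0.36/kWh = $36.29

$36.29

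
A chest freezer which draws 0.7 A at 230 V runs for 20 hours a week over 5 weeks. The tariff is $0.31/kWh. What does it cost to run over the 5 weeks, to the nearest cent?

$4.99

Power = 0.7 A × 230 V = 161 W = 0.161 kW
Runtime = 20 h/week × 5 weeks = 100 h
Energy = 0.161 kW × 100 h = 16.1 kWh
Cost = 16.1 kWh × $0.31/kWh = $4.99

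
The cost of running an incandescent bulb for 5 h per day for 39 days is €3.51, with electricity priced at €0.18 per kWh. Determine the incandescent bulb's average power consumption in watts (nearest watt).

Energy = €3.51 ÷ €0.18/kWh = 19.5 kWh
Runtime = 5 h/day × 39 days = 195 h
Power = 19.5 kWh ÷ 195 h = 0.1 kW = 100 W

100 W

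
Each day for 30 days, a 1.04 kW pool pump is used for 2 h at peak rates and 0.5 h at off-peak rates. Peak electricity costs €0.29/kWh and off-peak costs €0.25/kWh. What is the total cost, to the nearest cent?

€22.00

Peak energy = 1.04 kW × 2 h × 30 = 62.4 kWh
Off-peak energy = 1.04 kW × 0.5 h × 30 = 15.6 kWh
Cost = 62.4 × €0.29 + 15.6 × €0.25 = €18.096 + €3.9 = €22.00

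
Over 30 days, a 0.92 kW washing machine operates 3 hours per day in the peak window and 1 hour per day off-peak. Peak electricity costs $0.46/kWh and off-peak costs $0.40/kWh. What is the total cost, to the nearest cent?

Peak energy = 0.92 kW × 3 h × 30 = 82.8 kWh
Off-peak energy = 0.92 kW × 1 h × 30 = 27.6 kWh
Cost = 82.8 × $0.46 + 27.6 × $0.40 = $38.088 + $11.04 = $49.13

$49.13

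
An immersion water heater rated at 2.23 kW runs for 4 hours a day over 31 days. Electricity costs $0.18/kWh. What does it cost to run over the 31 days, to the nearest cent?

$49.77

Runtime = 4 h/day × 31 days = 124 h
Energy = 2.23 kW × 124 h = 276.52 kWh
Cost = 276.52 kWh × $0.18/kWh = $49.77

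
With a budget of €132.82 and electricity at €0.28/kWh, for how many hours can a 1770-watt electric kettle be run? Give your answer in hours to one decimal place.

268.0 h

Energy available = €132.82 ÷ €0.28/kWh = 474.3571 kWh
Hours = 474.3571 kWh ÷ 1.77 kW = 268.0 h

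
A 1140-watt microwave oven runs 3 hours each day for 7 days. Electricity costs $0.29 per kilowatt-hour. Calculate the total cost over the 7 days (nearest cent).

Runtime = 3 h/day × 7 days = 21 h
Energy = 1.14 kW × 21 h = 23.94 kWh
Cost = 23.94 kWh × $0.29/kWh = $6.94

$6.94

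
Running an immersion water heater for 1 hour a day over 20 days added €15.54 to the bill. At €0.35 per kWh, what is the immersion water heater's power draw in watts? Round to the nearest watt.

2220 W

Energy = €15.54 ÷ €0.35/kWh = 44.4 kWh
Runtime = 1 h/day × 20 days = 20 h
Power = 44.4 kWh ÷ 20 h = 2.22 kW = 2220 W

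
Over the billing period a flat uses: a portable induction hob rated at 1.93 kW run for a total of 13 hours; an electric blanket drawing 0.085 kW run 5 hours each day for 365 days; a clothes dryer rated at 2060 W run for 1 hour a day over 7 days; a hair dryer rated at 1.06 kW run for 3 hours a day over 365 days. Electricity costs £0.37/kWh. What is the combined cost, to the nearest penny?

£501.47

portable induction hob: 1.93 kW × 13 h = 25.09 kWh
electric blanket: Runtime = 5 h/day × 365 days = 1825 h
electric blanket: 0.085 kW × 1825 h = 155.125 kWh
clothes dryer: Runtime = 1 h/day × 7 days = 7 h
clothes dryer: 2.06 kW × 7 h = 14.42 kWh
hair dryer: Runtime = 3 h/day × 365 days = 1095 h
hair dryer: 1.06 kW × 1095 h = 1160.7 kWh
Total energy = 1355.335 kWh
Cost = 1355.335 × £0.37 = £501.47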